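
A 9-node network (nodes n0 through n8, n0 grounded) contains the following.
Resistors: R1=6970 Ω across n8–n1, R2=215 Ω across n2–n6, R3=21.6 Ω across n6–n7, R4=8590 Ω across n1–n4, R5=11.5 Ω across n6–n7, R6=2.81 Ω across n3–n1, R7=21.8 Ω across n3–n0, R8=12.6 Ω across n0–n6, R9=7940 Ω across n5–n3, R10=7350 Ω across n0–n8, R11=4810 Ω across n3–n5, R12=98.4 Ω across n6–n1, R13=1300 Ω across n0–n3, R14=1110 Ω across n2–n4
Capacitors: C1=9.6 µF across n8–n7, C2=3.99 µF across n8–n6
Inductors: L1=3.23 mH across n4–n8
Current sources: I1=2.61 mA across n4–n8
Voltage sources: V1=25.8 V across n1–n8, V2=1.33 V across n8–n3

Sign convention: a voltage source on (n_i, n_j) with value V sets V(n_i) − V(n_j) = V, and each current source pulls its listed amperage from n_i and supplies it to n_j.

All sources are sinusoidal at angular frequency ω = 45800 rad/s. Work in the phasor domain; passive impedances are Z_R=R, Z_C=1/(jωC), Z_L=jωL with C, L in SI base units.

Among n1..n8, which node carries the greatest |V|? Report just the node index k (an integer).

1

Element admittances at ω=45800 rad/s:
  Y(R1) = 0.0001435+0.000j S between n8,n1
  Y(R2) = 0.004651+0.000j S between n2,n6
  Y(C1) = 0.000+0.4397j S between n8,n7
  Y(R3) = 0.04630+0.000j S between n6,n7
  Y(R4) = 0.0001164+0.000j S between n1,n4
  Y(R5) = 0.08696+0.000j S between n6,n7
  Y(R6) = 0.3559+0.000j S between n3,n1
  Y(R7) = 0.04587+0.000j S between n3,n0
  Y(C2) = 0.000+0.1827j S between n8,n6
  Y(R8) = 0.07937+0.000j S between n0,n6
  Y(R9) = 0.0001259+0.000j S between n5,n3
  Y(R10) = 0.0001361+0.000j S between n0,n8
  Y(L1) = 0.000-0.006760j S between n4,n8
  Y(R11) = 0.0002079+0.000j S between n3,n5
  Y(R12) = 0.01016+0.000j S between n6,n1
  Y(R13) = 0.0007692+0.000j S between n0,n3
  Y(R14) = 0.0009009+0.000j S between n2,n4
  I1: injects 0.00261 A into n8 (from n4)
  V1: constraint V(n1)−V(n8) = 25.8
  V2: constraint V(n8)−V(n3) = 1.33
Assemble and solve the 10×10 MNA system:
  V(n1)=25.99+0.4133j  V(n2)=0.6071-0.1206j  V(n3)=-1.144+0.4133j  V(n4)=0.2725+0.5146j  V(n5)=-1.144+0.4133j  V(n6)=0.6719-0.2436j  V(n7)=0.04463+0.2232j  V(n8)=0.1861+0.4133j
  i(V1)=-9.919-0.006664j  i(V2)=-9.708+0.01928j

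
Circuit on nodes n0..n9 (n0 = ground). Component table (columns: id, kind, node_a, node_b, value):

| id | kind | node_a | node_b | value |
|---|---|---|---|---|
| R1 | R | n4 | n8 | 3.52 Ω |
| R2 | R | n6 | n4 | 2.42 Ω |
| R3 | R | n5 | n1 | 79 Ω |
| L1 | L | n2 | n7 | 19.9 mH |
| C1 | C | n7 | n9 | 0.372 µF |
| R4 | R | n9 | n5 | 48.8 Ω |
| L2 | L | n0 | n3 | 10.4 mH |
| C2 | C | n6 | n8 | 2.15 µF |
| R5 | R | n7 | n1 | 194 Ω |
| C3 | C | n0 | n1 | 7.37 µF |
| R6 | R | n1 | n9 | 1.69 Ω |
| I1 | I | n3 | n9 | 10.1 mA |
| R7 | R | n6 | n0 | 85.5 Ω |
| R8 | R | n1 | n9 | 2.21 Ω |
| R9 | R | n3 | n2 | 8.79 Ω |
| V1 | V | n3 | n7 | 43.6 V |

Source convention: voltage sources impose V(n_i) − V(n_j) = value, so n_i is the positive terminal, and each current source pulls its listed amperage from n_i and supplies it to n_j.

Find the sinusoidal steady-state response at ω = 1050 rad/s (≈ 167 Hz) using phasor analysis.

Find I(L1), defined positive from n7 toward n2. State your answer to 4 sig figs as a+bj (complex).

-0.7458+1.773j A

Apply KCL at each of the 9 non-ground nodes and solve the resulting linear system.
Node n1: branches {R3, R5, C3, R6, R8} → V_1 = -13.11+18.87j
Node n2: branches {L1, R9} → V_2 = -7.663+17.18j
Node n3: branches {L2, I1, R9, V1} → V_3 = -1.107+1.595j
Node n4: branches {R1, R2} → V_4 = 0.000+0.000j
Node n5: branches {R3, R4} → V_5 = -13.10+18.87j
Node n6: branches {R2, C2, R7} → V_6 = 0.000+0.000j
Node n7: branches {L1, C1, R5, V1} → V_7 = -44.71+1.595j
Node n8: branches {R1, C2} → V_8 = 0.000+0.000j
Node n9: branches {C1, R4, R6, I1, R8} → V_9 = -13.09+18.86j
Source currents: i(V1)=-0.9020+1.671j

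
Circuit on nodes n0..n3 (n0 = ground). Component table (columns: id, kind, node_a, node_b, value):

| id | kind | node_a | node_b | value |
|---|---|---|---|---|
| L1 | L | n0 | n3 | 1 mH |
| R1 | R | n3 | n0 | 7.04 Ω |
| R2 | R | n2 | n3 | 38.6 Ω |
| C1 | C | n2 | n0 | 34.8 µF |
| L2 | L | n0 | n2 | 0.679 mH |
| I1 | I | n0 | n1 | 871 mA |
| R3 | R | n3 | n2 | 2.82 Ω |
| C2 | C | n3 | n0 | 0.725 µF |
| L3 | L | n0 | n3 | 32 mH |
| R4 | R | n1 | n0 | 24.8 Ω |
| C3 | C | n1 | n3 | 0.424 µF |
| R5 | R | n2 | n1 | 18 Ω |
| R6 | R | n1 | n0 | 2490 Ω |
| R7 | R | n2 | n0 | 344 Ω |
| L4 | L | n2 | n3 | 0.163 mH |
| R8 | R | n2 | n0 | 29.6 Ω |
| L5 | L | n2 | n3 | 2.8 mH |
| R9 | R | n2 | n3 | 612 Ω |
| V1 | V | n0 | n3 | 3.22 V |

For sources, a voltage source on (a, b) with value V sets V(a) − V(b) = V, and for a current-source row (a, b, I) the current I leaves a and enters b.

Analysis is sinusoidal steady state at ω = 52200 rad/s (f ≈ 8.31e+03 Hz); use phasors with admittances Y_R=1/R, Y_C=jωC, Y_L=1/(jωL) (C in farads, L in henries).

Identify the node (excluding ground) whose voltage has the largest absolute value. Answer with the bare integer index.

MNA unknowns: 3 node voltages V₁..V_3 plus 1 source current (V1)
L1: Y=0.000-0.01916j on G[0,3]
R1: Y=0.1420+0.000j on G[3,0]
R2: Y=0.02591+0.000j on G[2,3]
C1: Y=0.000+1.817j on G[2,0]
L2: Y=0.000-0.02821j on G[0,2]
I1: z[0]−=0.871, z[1]+=0.871
R3: Y=0.3546+0.000j on G[3,2]
C2: Y=0.000+0.03785j on G[3,0]
L3: Y=0.000-0.0005987j on G[0,3]
R4: Y=0.04032+0.000j on G[1,0]
C3: Y=0.000+0.02213j on G[1,3]
R5: Y=0.05556+0.000j on G[2,1]
R6: Y=0.0004016+0.000j on G[1,0]
R7: Y=0.002907+0.000j on G[2,0]
L4: Y=0.000-0.1175j on G[2,3]
R8: Y=0.03378+0.000j on G[2,0]
L5: Y=0.000-0.006842j on G[2,3]
R9: Y=0.001634+0.000j on G[2,3]
V1: row V0−V3=3.22, i_V1 at 0,3
solve → V1=8.504-2.428j, V2=0.02750+0.4634j, V3=-3.220+0.000j
aux → i_V1=-1.810-0.09094j

1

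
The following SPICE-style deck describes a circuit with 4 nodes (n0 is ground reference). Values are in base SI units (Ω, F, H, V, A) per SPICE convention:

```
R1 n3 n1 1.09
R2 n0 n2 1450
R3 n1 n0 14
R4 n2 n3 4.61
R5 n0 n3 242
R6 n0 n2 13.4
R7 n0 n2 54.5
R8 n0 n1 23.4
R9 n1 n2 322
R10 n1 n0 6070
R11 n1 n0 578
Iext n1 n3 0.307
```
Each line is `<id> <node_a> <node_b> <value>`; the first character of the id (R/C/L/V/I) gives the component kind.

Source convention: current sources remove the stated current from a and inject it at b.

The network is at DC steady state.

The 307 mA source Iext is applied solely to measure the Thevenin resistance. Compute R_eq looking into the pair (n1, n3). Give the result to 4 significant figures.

R_eq = 1.038 Ω

Element admittances at DC:
  Y(R1) = 0.9174 S between n3,n1
  Y(R2) = 0.0006897 S between n0,n2
  Y(R3) = 0.07143 S between n1,n0
  Y(R4) = 0.2169 S between n2,n3
  Y(R5) = 0.004132 S between n0,n3
  Y(R6) = 0.07463 S between n0,n2
  Y(R7) = 0.01835 S between n0,n2
  Y(R8) = 0.04274 S between n0,n1
  Y(R9) = 0.003106 S between n1,n2
  Y(R10) = 0.0001647 S between n1,n0
  Y(R11) = 0.001730 S between n1,n0
  Iext: injects 0.307 A into n3 (from n1)
Assemble and solve the 3×3 MNA system:
  V(n1)=-0.1182  V(n2)=0.1376  V(n3)=0.2006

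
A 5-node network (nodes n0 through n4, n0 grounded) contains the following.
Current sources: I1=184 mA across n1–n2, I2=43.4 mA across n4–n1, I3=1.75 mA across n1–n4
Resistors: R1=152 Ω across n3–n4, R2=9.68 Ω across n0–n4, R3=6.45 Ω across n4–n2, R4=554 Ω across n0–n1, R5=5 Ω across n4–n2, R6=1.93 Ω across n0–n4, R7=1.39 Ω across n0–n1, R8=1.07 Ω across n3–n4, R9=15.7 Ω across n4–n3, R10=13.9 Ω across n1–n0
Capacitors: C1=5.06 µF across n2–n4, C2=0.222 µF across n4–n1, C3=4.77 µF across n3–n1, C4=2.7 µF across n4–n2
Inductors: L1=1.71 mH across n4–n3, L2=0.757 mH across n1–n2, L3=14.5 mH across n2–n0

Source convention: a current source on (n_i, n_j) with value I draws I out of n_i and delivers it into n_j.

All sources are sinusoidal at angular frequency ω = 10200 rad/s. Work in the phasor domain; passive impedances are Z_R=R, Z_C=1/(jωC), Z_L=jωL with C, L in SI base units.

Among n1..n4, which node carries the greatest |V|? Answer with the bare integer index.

Apply KCL at each of the 4 non-ground nodes and solve the resulting linear system.
Node n1: branches {I1, R4, R7, C2, L2, C3, I2, R10, I3} → V_1 = -0.1283-0.09444j
Node n2: branches {I1, R3, C1, R5, L2, C4, L3} → V_2 = 0.5677+0.3006j
Node n3: branches {R1, R8, L1, R9, C3} → V_3 = 0.1713+0.1128j
Node n4: branches {R1, R2, R3, C1, R5, R6, C2, R8, L1, R9, I2, C4, I3} → V_4 = 0.1605+0.1267j

2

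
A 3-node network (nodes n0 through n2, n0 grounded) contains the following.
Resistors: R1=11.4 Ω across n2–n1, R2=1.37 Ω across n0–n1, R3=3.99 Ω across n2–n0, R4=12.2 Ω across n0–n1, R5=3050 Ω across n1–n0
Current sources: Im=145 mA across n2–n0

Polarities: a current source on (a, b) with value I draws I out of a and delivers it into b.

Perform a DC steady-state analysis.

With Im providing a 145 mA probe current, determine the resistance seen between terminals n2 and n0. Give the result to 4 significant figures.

MNA unknowns: 2 node voltages V₁..V_2
R1: Y=0.08772 on G[2,1]
R2: Y=0.7299 on G[0,1]
R3: Y=0.2506 on G[2,0]
R4: Y=0.08197 on G[0,1]
R5: Y=0.0003279 on G[1,0]
Im: z[2]−=0.145, z[0]+=0.145
solve → V1=-0.04286, V2=-0.4397

R_eq = 3.032 Ω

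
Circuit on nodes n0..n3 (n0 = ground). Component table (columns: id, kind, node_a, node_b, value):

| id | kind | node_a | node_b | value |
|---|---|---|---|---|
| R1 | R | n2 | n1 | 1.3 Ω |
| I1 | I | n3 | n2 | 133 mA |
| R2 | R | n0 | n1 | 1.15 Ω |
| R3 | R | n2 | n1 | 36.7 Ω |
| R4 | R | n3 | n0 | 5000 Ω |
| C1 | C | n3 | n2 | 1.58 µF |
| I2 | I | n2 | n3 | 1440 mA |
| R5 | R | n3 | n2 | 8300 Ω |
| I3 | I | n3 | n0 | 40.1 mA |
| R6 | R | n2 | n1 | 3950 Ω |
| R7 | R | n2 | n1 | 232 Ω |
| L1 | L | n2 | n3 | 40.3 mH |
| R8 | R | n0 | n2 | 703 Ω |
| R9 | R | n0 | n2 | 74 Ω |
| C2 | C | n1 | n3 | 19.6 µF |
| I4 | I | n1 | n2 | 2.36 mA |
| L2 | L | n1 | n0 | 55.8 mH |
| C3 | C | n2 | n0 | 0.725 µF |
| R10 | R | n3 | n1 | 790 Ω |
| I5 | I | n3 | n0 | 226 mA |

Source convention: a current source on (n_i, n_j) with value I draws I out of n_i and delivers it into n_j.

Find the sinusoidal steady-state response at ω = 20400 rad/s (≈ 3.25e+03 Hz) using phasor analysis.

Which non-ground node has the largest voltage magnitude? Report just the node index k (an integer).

MNA unknowns: 3 node voltages V₁..V_3
R1: Y=0.7692+0.000j on G[2,1]
I1: z[3]−=0.133, z[2]+=0.133
R2: Y=0.8696+0.000j on G[0,1]
R3: Y=0.02725+0.000j on G[2,1]
R4: Y=0.0002000+0.000j on G[3,0]
C1: Y=0.000+0.03223j on G[3,2]
I2: z[2]−=1.44, z[3]+=1.44
R5: Y=0.0001205+0.000j on G[3,2]
I3: z[3]−=0.0401, z[0]+=0.0401
R6: Y=0.0002532+0.000j on G[2,1]
R7: Y=0.004310+0.000j on G[2,1]
L1: Y=0.000-0.001216j on G[2,3]
R8: Y=0.001422+0.000j on G[0,2]
R9: Y=0.01351+0.000j on G[0,2]
C2: Y=0.000+0.3998j on G[1,3]
I4: z[1]−=0.00236, z[2]+=0.00236
L2: Y=0.000-0.0008785j on G[1,0]
C3: Y=0.000+0.01479j on G[2,0]
R10: Y=0.001266+0.000j on G[3,1]
I5: z[3]−=0.226, z[0]+=0.226
solve → V1=-0.2736+0.02845j, V2=-1.770+0.1128j, V3=-0.3725-2.381j

3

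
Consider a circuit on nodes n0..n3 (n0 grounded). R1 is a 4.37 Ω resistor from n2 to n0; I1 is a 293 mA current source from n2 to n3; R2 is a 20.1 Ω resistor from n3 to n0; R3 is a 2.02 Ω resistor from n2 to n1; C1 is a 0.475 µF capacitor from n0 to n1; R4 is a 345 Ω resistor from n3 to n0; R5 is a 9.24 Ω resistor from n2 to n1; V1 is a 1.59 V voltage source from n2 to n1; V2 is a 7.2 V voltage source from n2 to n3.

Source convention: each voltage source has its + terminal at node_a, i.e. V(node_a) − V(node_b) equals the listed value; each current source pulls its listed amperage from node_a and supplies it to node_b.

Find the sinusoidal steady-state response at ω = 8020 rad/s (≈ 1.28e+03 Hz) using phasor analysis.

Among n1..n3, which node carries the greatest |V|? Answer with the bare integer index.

3

Element admittances at ω=8020 rad/s:
  Y(R1) = 0.2288+0.000j S between n2,n0
  I1: injects 0.293 A into n3 (from n2)
  Y(R2) = 0.04975+0.000j S between n3,n0
  Y(R3) = 0.4950+0.000j S between n2,n1
  Y(C1) = 0.000+0.003809j S between n0,n1
  Y(R4) = 0.002899+0.000j S between n3,n0
  Y(R5) = 0.1082+0.000j S between n2,n1
  V1: constraint V(n2)−V(n1) = 1.59
  V2: constraint V(n2)−V(n3) = 7.2
Assemble and solve the 5×5 MNA system:
  V(n1)=-0.2432+0.003292j  V(n2)=1.347+0.003292j  V(n3)=-5.853+0.003292j
  i(V1)=-0.9592-0.0009266j  i(V2)=-0.6012+0.0001733j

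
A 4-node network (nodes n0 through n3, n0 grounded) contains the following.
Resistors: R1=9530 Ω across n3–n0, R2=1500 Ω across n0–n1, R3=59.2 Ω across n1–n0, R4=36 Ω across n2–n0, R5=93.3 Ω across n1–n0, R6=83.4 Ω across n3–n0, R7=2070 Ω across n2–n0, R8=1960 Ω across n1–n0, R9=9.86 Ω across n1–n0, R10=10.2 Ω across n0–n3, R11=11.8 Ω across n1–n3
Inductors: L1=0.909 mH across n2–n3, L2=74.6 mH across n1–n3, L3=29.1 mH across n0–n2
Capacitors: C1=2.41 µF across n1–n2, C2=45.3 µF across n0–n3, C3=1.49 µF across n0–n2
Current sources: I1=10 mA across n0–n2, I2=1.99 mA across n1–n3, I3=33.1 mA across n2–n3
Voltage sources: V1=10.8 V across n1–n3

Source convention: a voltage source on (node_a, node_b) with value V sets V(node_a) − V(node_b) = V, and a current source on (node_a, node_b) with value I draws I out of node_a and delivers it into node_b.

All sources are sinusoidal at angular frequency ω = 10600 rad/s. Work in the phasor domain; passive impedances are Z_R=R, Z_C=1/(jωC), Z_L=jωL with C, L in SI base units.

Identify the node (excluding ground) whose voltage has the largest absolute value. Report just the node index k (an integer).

1

Apply KCL at each of the 3 non-ground nodes and solve the resulting linear system.
Node n1: branches {R2, R3, C1, L2, R5, R8, I2, R9, R11, V1} → V_1 = 9.674+2.015j
Node n2: branches {L1, R4, C1, I1, R7, C3, L3, I3} → V_2 = -3.932+3.740j
Node n3: branches {R1, L1, L2, R6, C2, I2, R10, R11, I3, V1} → V_3 = -1.126+2.015j
Source currents: i(V1)=-2.221-0.5963j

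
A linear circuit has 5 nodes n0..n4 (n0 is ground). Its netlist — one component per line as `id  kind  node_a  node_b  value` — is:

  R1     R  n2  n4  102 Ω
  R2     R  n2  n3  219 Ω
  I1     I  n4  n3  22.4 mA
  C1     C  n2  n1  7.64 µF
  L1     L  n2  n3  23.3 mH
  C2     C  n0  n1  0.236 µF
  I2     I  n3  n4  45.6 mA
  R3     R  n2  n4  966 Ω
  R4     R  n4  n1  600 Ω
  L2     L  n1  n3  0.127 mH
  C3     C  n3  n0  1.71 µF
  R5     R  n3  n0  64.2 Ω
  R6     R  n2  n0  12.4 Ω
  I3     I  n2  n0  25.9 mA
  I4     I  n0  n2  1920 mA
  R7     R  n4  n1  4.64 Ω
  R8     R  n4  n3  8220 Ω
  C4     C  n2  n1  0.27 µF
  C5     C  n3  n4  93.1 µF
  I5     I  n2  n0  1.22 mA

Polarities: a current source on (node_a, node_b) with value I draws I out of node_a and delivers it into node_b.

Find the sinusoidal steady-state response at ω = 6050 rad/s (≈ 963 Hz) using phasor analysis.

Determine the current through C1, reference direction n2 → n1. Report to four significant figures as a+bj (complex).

Element admittances at ω=6050 rad/s:
  Y(R1) = 0.009804+0.000j S between n2,n4
  Y(R2) = 0.004566+0.000j S between n2,n3
  I1: injects 0.0224 A into n3 (from n4)
  Y(C1) = 0.000+0.04622j S between n2,n1
  Y(L1) = 0.000-0.007094j S between n2,n3
  Y(C2) = 0.000+0.001428j S between n0,n1
  I2: injects 0.0456 A into n4 (from n3)
  Y(R3) = 0.001035+0.000j S between n2,n4
  Y(R4) = 0.001667+0.000j S between n4,n1
  Y(L2) = 0.000-1.301j S between n1,n3
  Y(C3) = 0.000+0.01035j S between n3,n0
  Y(R5) = 0.01558+0.000j S between n3,n0
  Y(R6) = 0.08065+0.000j S between n2,n0
  I3: injects 0.0259 A into n0 (from n2)
  I4: injects 1.92 A into n2 (from n0)
  Y(R7) = 0.2155+0.000j S between n4,n1
  Y(R8) = 0.0001217+0.000j S between n4,n3
  Y(C4) = 0.000+0.001633j S between n2,n1
  Y(C5) = 0.000+0.5633j S between n3,n4
  I5: injects 0.00122 A into n0 (from n2)
Assemble and solve the 4×4 MNA system:
  V(n1)=14.88+0.9899j  V(n2)=20.69-2.354j  V(n3)=15.04+0.8344j  V(n4)=15.07+0.7576j

0.1545+0.2687j A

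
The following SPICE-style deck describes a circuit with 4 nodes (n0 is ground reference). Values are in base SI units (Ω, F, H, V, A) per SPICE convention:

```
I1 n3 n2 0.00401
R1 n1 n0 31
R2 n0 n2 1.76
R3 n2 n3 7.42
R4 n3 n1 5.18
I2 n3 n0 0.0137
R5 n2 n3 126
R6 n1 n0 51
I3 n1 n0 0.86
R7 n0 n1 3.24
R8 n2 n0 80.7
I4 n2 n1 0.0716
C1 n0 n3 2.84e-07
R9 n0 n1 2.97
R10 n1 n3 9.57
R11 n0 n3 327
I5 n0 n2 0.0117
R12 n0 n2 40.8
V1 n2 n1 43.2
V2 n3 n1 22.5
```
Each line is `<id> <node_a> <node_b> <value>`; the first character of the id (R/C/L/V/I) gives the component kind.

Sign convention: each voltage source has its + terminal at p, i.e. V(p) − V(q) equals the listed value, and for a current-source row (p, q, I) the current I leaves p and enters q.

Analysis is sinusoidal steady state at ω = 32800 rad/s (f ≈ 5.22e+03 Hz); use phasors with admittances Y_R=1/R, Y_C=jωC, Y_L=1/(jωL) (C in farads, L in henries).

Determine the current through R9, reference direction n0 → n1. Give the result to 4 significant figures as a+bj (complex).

Element admittances at ω=32800 rad/s:
  I1: injects 0.00401 A into n2 (from n3)
  Y(R1) = 0.03226+0.000j S between n1,n0
  Y(R2) = 0.5682+0.000j S between n0,n2
  Y(R3) = 0.1348+0.000j S between n2,n3
  Y(R4) = 0.1931+0.000j S between n3,n1
  I2: injects 0.0137 A into n0 (from n3)
  Y(R5) = 0.007937+0.000j S between n2,n3
  Y(R6) = 0.01961+0.000j S between n1,n0
  I3: injects 0.86 A into n0 (from n1)
  Y(R7) = 0.3086+0.000j S between n0,n1
  Y(R8) = 0.01239+0.000j S between n2,n0
  I4: injects 0.0716 A into n1 (from n2)
  Y(C1) = 0.000+0.009315j S between n0,n3
  Y(R9) = 0.3367+0.000j S between n0,n1
  Y(R10) = 0.1045+0.000j S between n1,n3
  Y(R11) = 0.003058+0.000j S between n0,n3
  I5: injects 0.0117 A into n2 (from n0)
  Y(R12) = 0.02451+0.000j S between n0,n2
  V1: constraint V(n2)−V(n1) = 43.2
  V2: constraint V(n3)−V(n1) = 22.5
Assemble and solve the 5×5 MNA system:
  V(n1)=-20.74-0.01257j  V(n2)=22.46-0.01257j  V(n3)=1.762-0.01257j
  i(V1)=-16.60+0.007608j  i(V2)=-3.764-0.01637j

6.983+0.004233j A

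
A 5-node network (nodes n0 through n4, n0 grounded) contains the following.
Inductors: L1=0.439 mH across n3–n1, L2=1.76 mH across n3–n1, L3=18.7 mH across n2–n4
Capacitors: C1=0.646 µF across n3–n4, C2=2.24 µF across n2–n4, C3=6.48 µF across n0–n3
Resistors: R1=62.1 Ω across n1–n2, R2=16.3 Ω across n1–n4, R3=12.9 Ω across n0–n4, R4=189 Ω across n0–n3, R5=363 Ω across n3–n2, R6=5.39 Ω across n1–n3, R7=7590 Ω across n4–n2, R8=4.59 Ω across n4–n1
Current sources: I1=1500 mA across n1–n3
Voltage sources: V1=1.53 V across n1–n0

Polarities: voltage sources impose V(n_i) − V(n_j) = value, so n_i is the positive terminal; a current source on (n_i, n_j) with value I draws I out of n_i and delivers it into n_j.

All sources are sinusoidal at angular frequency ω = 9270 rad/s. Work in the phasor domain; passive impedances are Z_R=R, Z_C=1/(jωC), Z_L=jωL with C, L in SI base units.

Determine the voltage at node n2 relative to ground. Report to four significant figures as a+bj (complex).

MNA unknowns: 4 node voltages V₁..V_4 plus 1 source current (V1)
L1: Y=0.000-0.2457j on G[3,1]
C1: Y=0.000+0.005988j on G[3,4]
L2: Y=0.000-0.06129j on G[3,1]
R1: Y=0.01610+0.000j on G[1,2]
R2: Y=0.06135+0.000j on G[1,4]
C2: Y=0.000+0.02076j on G[2,4]
R3: Y=0.07752+0.000j on G[0,4]
L3: Y=0.000-0.005769j on G[2,4]
R4: Y=0.005291+0.000j on G[0,3]
R5: Y=0.002755+0.000j on G[3,2]
R6: Y=0.1855+0.000j on G[1,3]
R7: Y=0.0001318+0.000j on G[4,2]
R8: Y=0.2179+0.000j on G[4,1]
I1: z[1]−=1.5, z[3]+=1.5
C3: Y=0.000+0.06007j on G[0,3]
V1: row V1−V0=1.53, i_V1 at 1,0
solve → V1=1.530+0.000j, V2=1.880-0.06077j, V3=4.792+3.573j, V4=1.146+0.09201j
aux → i_V1=0.1004-0.3139j

1.880-0.06077j V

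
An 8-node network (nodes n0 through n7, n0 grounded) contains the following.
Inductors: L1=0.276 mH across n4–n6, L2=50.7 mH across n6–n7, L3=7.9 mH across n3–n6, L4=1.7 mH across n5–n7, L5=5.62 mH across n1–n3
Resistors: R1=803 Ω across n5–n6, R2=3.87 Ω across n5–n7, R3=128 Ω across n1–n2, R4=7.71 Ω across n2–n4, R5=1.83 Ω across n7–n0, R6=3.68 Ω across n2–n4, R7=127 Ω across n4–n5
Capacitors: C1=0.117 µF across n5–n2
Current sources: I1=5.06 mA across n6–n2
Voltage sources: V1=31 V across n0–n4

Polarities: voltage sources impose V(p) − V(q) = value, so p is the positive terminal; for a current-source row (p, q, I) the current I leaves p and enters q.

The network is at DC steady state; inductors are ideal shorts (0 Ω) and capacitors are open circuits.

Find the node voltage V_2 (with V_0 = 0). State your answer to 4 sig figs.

MNA unknowns: 7 node voltages V₁..V_7 plus 6 source currents (L1, L2, L3, L4, L5, V1)
L1: row V4−V6=0, i_L1 at 4,6
R1: Y=0.001245 on G[5,6]
R2: Y=0.2584 on G[5,7]
R3: Y=0.007812 on G[1,2]
R4: Y=0.1297 on G[2,4]
C1: Y=0.000 on G[5,2]
L2: row V6−V7=0, i_L2 at 6,7
L3: row V3−V6=0, i_L3 at 3,6
L4: row V5−V7=0, i_L4 at 5,7
R5: Y=0.5464 on G[7,0]
R6: Y=0.2717 on G[2,4]
R7: Y=0.007874 on G[4,5]
L5: row V1−V3=0, i_L5 at 1,3
I1: z[6]−=0.00506, z[2]+=0.00506
V1: row V0−V4=31, i_V1 at 0,4
solve → V1=-31.00, V2=-30.99, V3=-31.00, V4=-31.00, V5=-31.00, V6=-31.00, V7=-31.00
aux → i_L1=-16.93, i_L2=-16.94, i_L3=9.659e-05, i_L4=0.000, i_L5=9.659e-05, i_V1=-16.94

-30.99 V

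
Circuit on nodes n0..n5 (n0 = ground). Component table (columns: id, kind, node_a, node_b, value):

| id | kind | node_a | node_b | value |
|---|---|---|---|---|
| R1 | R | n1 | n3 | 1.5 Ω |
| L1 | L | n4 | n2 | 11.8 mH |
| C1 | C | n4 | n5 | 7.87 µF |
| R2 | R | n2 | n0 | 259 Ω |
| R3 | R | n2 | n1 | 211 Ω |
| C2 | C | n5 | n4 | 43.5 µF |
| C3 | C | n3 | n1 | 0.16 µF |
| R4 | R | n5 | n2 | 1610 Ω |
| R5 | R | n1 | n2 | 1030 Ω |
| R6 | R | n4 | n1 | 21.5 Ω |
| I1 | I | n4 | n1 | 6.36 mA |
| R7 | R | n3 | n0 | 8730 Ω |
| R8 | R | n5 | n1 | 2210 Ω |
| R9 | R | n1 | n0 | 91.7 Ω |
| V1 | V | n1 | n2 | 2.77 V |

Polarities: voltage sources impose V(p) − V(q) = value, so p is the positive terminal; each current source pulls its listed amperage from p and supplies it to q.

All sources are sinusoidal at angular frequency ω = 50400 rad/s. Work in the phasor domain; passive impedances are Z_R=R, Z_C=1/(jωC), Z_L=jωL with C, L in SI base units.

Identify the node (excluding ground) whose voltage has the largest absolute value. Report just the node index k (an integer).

2

MNA unknowns: 5 node voltages V₁..V_5 plus 1 source current (V1)
R1: Y=0.6667+0.000j on G[1,3]
L1: Y=0.000-0.001681j on G[4,2]
C1: Y=0.000+0.3966j on G[4,5]
R2: Y=0.003861+0.000j on G[2,0]
R3: Y=0.004739+0.000j on G[2,1]
C2: Y=0.000+2.192j on G[5,4]
C3: Y=0.000+0.008064j on G[3,1]
R4: Y=0.0006211+0.000j on G[5,2]
R5: Y=0.0009709+0.000j on G[1,2]
R6: Y=0.04651+0.000j on G[4,1]
I1: z[4]−=0.00636, z[1]+=0.00636
R7: Y=0.0001145+0.000j on G[3,0]
R8: Y=0.0004525+0.000j on G[5,1]
R9: Y=0.01091+0.000j on G[1,0]
V1: row V1−V2=2.77, i_V1 at 1,2
solve → V1=0.7187-1.149e-08j, V2=-2.051-1.149e-08j, V3=0.7186+1.482e-06j, V4=0.5457+0.09175j, V5=0.5456+0.09234j
aux → i_V1=-0.02550+0.004309j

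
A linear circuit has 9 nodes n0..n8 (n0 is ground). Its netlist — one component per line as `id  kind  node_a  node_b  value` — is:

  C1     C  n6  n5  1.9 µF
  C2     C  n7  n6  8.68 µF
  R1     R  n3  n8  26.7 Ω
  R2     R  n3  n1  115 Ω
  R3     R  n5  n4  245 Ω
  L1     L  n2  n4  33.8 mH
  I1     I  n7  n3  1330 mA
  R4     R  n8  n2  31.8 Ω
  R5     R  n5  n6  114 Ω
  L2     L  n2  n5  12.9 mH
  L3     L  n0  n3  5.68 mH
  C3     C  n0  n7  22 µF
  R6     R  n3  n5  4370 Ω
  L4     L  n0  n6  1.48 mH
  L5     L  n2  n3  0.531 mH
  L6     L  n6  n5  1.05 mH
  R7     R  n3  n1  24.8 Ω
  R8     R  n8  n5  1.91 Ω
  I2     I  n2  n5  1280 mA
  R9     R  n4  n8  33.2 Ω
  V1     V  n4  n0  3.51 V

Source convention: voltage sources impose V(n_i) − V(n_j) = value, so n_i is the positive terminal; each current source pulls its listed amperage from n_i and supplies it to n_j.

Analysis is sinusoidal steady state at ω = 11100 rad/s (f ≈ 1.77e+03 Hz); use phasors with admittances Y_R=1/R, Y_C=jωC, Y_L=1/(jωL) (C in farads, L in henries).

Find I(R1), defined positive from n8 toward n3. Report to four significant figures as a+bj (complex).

0.1016-0.3176j A

Element admittances at ω=11100 rad/s:
  Y(C1) = 0.000+0.02109j S between n6,n5
  Y(C2) = 0.000+0.09635j S between n7,n6
  Y(R1) = 0.03745+0.000j S between n3,n8
  Y(R2) = 0.008696+0.000j S between n3,n1
  Y(R3) = 0.004082+0.000j S between n5,n4
  Y(L1) = 0.000-0.002665j S between n2,n4
  I1: injects 1.33 A into n3 (from n7)
  Y(R4) = 0.03145+0.000j S between n8,n2
  Y(R5) = 0.008772+0.000j S between n5,n6
  Y(L2) = 0.000-0.006984j S between n2,n5
  Y(L3) = 0.000-0.01586j S between n0,n3
  Y(C3) = 0.000+0.2442j S between n0,n7
  Y(R6) = 0.0002288+0.000j S between n3,n5
  Y(L4) = 0.000-0.06087j S between n0,n6
  Y(L5) = 0.000-0.1697j S between n2,n3
  Y(L6) = 0.000-0.08580j S between n6,n5
  Y(R7) = 0.04032+0.000j S between n3,n1
  Y(R8) = 0.5236+0.000j S between n8,n5
  I2: injects 1.28 A into n5 (from n2)
  Y(R9) = 0.03012+0.000j S between n4,n8
  V1: constraint V(n4)−V(n0) = 3.51
Assemble and solve the 9×9 MNA system:
  V(n1)=21.43+13.05j  V(n2)=21.55+5.825j  V(n3)=21.43+13.05j  V(n4)=3.510+0.000j  V(n5)=25.68+4.149j  V(n6)=28.41-2.332j  V(n7)=8.038+3.246j  V(n8)=24.15+4.568j
  i(V1)=0.7276+0.1065j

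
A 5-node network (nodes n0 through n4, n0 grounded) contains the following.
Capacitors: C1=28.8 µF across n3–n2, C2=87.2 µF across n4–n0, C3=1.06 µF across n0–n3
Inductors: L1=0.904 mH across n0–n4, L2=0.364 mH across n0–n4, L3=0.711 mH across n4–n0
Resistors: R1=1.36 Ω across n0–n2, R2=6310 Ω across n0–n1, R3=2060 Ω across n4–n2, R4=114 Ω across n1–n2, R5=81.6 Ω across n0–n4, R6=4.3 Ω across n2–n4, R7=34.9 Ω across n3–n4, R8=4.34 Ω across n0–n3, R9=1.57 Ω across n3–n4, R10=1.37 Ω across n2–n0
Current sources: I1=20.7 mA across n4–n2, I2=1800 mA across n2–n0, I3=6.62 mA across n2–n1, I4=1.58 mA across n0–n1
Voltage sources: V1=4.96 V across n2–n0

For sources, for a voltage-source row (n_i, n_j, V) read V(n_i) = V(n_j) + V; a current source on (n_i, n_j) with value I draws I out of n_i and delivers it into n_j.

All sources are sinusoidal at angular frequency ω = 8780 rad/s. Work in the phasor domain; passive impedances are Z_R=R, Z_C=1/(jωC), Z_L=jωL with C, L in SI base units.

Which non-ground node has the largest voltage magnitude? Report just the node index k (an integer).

MNA unknowns: 4 node voltages V₁..V_4 plus 1 source current (V1)
C1: Y=0.000+0.2529j on G[3,2]
L1: Y=0.000-0.1260j on G[0,4]
R1: Y=0.7353+0.000j on G[0,2]
R2: Y=0.0001585+0.000j on G[0,1]
R3: Y=0.0004854+0.000j on G[4,2]
I1: z[4]−=0.0207, z[2]+=0.0207
R4: Y=0.008772+0.000j on G[1,2]
I2: z[2]−=1.8, z[0]+=1.8
L2: Y=0.000-0.3129j on G[0,4]
C2: Y=0.000+0.7656j on G[4,0]
I3: z[2]−=0.00662, z[1]+=0.00662
R5: Y=0.01225+0.000j on G[0,4]
R6: Y=0.2326+0.000j on G[2,4]
L3: Y=0.000-0.1602j on G[4,0]
R7: Y=0.02865+0.000j on G[3,4]
C3: Y=0.000+0.009307j on G[0,3]
I4: z[0]−=0.00158, z[1]+=0.00158
R8: Y=0.2304+0.000j on G[0,3]
R9: Y=0.6369+0.000j on G[3,4]
R10: Y=0.7299+0.000j on G[2,0]
V1: row V2−V0=4.96, i_V1 at 2,0
solve → V1=5.790+0.000j, V2=4.960+0.000j, V3=2.406+0.6340j, V4=2.989-0.08321j
aux → i_V1=-9.666-0.6652j

1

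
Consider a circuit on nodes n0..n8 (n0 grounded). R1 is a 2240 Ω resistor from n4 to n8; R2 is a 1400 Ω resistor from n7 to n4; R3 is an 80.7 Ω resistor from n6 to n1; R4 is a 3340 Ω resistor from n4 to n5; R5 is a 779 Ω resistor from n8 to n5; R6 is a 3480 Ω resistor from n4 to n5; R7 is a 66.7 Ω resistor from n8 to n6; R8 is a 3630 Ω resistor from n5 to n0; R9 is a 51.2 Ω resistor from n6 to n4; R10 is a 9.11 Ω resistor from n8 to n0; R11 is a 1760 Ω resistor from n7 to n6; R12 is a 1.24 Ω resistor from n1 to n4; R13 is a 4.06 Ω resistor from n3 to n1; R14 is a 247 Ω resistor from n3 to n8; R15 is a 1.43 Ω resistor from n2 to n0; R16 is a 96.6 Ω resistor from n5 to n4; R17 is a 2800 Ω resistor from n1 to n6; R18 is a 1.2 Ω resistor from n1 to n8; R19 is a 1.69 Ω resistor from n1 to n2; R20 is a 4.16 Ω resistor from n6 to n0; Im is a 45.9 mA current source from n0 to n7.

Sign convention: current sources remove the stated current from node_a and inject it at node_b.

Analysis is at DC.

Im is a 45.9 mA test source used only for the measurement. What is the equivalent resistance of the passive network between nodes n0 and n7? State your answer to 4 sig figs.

R_eq = 781.7 Ω

MNA unknowns: 8 node voltages V₁..V_8
R1: Y=0.0004464 on G[4,8]
R2: Y=0.0007143 on G[7,4]
R3: Y=0.01239 on G[6,1]
R4: Y=0.0002994 on G[4,5]
R5: Y=0.001284 on G[8,5]
R6: Y=0.0002874 on G[4,5]
R7: Y=0.01499 on G[8,6]
R8: Y=0.0002755 on G[5,0]
R9: Y=0.01953 on G[6,4]
R10: Y=0.1098 on G[8,0]
R11: Y=0.0005682 on G[7,6]
R12: Y=0.8065 on G[1,4]
R13: Y=0.2463 on G[3,1]
R14: Y=0.004049 on G[3,8]
R15: Y=0.6993 on G[2,0]
R16: Y=0.01035 on G[5,4]
R17: Y=0.0003571 on G[1,6]
R18: Y=0.8333 on G[1,8]
R19: Y=0.5917 on G[1,2]
R20: Y=0.2404 on G[6,0]
Im: z[0]−=0.0459, z[7]+=0.0459
solve → V1=0.06213, V2=0.02848, V3=0.06202, V4=0.09346, V5=0.08750, V6=0.08269, V7=35.88, V8=0.05542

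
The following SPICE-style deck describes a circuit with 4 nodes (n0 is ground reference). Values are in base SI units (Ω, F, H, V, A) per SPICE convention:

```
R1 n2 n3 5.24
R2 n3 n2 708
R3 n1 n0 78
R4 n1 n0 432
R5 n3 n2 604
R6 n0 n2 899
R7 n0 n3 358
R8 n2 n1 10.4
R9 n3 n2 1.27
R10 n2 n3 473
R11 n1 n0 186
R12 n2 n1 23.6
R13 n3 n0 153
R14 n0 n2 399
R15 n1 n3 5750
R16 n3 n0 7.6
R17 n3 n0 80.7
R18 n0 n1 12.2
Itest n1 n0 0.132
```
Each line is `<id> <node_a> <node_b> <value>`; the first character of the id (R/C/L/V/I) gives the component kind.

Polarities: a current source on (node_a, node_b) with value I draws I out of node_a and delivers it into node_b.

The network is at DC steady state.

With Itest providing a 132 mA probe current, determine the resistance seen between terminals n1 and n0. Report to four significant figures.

Apply KCL at each of the 3 non-ground nodes and solve the resulting linear system.
Node n1: branches {R3, R4, R8, R11, R12, R15, R18, Itest} → V_1 = -0.7709
Node n2: branches {R1, R2, R5, R6, R8, R9, R10, R12, R14} → V_2 = -0.3889
Node n3: branches {R1, R2, R5, R7, R9, R10, R13, R15, R16, R17} → V_3 = -0.3365

R_eq = 5.840 Ω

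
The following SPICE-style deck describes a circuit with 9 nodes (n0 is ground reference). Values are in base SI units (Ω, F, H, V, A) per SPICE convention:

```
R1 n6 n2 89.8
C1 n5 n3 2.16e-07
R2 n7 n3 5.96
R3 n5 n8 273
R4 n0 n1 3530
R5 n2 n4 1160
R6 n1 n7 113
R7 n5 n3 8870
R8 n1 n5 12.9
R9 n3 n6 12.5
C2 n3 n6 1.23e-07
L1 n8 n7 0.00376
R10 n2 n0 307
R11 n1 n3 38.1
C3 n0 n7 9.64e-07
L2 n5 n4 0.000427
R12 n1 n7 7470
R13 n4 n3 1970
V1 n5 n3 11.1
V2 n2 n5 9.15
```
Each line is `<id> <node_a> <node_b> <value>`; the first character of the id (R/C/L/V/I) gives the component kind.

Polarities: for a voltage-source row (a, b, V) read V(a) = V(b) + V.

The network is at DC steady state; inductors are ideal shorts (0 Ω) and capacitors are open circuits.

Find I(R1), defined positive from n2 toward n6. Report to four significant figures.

0.1979 A

Apply KCL at each of the 8 non-ground nodes and solve the resulting linear system.
Node n1: branches {R4, R6, R8, R11, R12} → V_1 = -11.54
Node n2: branches {R1, R5, R10, V2} → V_2 = 1.003
Node n3: branches {C1, R2, R7, R9, C2, R11, R13, V1} → V_3 = -19.25
Node n4: branches {R5, L2, R13} → V_4 = -8.147
Node n5: branches {C1, R3, R7, R8, L2, V1, V2} → V_5 = -8.147
Node n6: branches {R1, R9, C2} → V_6 = -16.77
Node n7: branches {R2, R6, L1, C3, R12} → V_7 = -18.64
Node n8: branches {R3, L1} → V_8 = -18.64
Source currents: i(L1)=0.03843, i(L2)=-0.002253, i(V1)=-0.5094, i(V2)=-0.2091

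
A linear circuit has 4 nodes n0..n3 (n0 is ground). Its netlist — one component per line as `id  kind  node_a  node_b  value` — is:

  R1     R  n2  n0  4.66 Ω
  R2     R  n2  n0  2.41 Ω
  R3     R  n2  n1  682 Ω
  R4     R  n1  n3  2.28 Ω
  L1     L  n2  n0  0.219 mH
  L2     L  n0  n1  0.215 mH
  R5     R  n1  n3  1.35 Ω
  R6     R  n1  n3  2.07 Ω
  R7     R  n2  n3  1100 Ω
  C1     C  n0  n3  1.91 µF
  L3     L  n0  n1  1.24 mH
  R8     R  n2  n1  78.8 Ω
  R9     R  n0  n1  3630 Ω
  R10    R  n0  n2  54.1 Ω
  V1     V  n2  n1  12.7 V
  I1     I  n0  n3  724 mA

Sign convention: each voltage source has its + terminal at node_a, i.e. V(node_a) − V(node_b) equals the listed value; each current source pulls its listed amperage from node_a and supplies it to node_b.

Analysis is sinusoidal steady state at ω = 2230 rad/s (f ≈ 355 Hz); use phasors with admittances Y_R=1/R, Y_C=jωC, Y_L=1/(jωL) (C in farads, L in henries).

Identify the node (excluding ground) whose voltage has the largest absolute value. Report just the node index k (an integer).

2

Element admittances at ω=2230 rad/s:
  Y(R1) = 0.2146+0.000j S between n2,n0
  Y(R2) = 0.4149+0.000j S between n2,n0
  Y(R3) = 0.001466+0.000j S between n2,n1
  Y(R4) = 0.4386+0.000j S between n1,n3
  Y(L1) = 0.000-2.048j S between n2,n0
  Y(L2) = 0.000-2.086j S between n0,n1
  Y(R5) = 0.7407+0.000j S between n1,n3
  Y(R6) = 0.4831+0.000j S between n1,n3
  Y(R7) = 0.0009091+0.000j S between n2,n3
  Y(C1) = 0.000+0.004259j S between n0,n3
  Y(L3) = 0.000-0.3616j S between n0,n1
  Y(R8) = 0.01269+0.000j S between n2,n1
  Y(R9) = 0.0002755+0.000j S between n0,n1
  Y(R10) = 0.01848+0.000j S between n0,n2
  V1: constraint V(n2)−V(n1) = 12.7
  I1: injects 0.724 A into n3 (from n0)
Assemble and solve the 4×4 MNA system:
  V(n1)=-5.909-0.8184j  V(n2)=6.791-0.8184j  V(n3)=-5.468-0.8044j
  i(V1)=-2.916+14.44j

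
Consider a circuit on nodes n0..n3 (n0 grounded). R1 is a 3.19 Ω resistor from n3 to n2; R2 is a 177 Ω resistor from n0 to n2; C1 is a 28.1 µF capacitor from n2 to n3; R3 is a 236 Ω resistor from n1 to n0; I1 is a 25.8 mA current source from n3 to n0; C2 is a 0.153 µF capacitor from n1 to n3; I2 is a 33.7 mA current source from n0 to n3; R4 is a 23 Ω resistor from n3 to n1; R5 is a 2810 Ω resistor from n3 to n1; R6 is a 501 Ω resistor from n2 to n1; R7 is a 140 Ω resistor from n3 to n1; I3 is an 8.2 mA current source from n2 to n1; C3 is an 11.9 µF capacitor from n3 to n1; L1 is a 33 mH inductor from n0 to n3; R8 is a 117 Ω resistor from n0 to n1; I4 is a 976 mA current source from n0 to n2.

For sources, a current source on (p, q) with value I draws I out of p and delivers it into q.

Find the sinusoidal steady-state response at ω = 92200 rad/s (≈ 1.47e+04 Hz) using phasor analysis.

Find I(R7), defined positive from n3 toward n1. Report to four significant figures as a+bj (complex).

Apply KCL at each of the 3 non-ground nodes and solve the resulting linear system.
Node n1: branches {R3, C2, R4, R5, R6, R7, I3, C3, R8} → V_1 = 53.34+1.215j
Node n2: branches {R1, R2, C1, R6, I3, I4} → V_2 = 53.41+0.3571j
Node n3: branches {R1, C1, I1, C2, I2, R4, R5, R7, C3, L1} → V_3 = 53.38+0.6105j

0.0003088-0.004315j A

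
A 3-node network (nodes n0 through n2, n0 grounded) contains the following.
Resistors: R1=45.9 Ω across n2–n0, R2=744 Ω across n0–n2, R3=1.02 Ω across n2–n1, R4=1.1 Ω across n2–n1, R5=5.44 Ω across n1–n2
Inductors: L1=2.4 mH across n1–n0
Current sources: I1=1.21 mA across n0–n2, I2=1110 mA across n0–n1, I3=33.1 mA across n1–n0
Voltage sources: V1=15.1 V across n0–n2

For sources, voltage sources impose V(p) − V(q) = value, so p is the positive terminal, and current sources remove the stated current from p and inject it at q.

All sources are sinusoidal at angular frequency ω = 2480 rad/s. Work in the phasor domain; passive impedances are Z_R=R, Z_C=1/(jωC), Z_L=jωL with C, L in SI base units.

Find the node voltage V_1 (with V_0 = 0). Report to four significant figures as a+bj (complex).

-14.49-1.174j V

Apply KCL at each of the 2 non-ground nodes and solve the resulting linear system.
Node n1: branches {R3, R4, L1, R5, I2, I3} → V_1 = -14.49-1.174j
Node n2: branches {R1, R2, R3, R4, R5, I1, V1} → V_2 = -15.10+0.000j
Source currents: i(V1)=-1.625+2.434j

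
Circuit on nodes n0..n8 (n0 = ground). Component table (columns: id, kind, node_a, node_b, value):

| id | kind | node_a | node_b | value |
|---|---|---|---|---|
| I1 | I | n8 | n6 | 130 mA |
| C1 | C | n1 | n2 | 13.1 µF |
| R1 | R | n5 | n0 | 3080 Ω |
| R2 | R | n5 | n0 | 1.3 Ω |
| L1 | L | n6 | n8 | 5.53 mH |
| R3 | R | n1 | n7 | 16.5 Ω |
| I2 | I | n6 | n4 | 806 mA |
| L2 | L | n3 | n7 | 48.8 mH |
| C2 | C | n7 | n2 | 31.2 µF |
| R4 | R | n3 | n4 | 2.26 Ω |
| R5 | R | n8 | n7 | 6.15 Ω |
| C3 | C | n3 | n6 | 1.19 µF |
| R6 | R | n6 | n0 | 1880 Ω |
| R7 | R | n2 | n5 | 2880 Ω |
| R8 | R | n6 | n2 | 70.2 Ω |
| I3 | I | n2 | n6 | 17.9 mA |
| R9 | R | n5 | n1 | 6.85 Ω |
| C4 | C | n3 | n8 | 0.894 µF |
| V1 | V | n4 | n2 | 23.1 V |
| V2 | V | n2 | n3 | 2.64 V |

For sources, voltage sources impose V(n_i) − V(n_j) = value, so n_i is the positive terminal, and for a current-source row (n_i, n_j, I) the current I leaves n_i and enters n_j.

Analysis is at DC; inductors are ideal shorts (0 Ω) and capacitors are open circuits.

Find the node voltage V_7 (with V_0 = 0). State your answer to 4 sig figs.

0.03339 V

Apply KCL at each of the 8 non-ground nodes and solve the resulting linear system.
Node n1: branches {C1, R3, R9} → V_1 = 0.01184
Node n2: branches {C1, C2, R7, R8, I3, V1, V2} → V_2 = 2.673
Node n3: branches {L2, R4, C3, C4, V2} → V_3 = 0.03339
Node n4: branches {I2, R4, V1} → V_4 = 25.77
Node n5: branches {R1, R2, R7, R9} → V_5 = 0.002901
Node n6: branches {I1, L1, I2, C3, R6, R8, I3} → V_6 = -4.198
Node n7: branches {R3, L2, C2, R5} → V_7 = 0.03339
Node n8: branches {I1, L1, R5, C4} → V_8 = -4.198
Source currents: i(L1)=-0.5580, i(L2)=0.6893, i(V1)=-10.58, i(V2)=-10.70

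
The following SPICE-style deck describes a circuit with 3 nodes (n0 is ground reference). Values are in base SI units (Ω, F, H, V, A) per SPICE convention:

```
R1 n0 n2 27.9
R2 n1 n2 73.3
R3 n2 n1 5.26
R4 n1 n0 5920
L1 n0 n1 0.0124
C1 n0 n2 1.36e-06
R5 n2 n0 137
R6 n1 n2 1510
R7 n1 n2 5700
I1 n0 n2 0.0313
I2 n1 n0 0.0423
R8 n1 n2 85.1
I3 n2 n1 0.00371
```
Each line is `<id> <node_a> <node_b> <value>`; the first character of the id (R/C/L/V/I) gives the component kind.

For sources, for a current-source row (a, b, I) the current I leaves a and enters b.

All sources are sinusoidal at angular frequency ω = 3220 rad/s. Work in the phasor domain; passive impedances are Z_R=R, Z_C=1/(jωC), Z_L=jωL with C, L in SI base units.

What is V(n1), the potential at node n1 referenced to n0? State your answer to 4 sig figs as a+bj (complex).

MNA unknowns: 2 node voltages V₁..V_2
R1: Y=0.03584+0.000j on G[0,2]
R2: Y=0.01364+0.000j on G[1,2]
R3: Y=0.1901+0.000j on G[2,1]
R4: Y=0.0001689+0.000j on G[1,0]
L1: Y=0.000-0.02505j on G[0,1]
C1: Y=0.000+0.004379j on G[0,2]
R5: Y=0.007299+0.000j on G[2,0]
R6: Y=0.0006623+0.000j on G[1,2]
R7: Y=0.0001754+0.000j on G[1,2]
I1: z[0]−=0.0313, z[2]+=0.0313
I2: z[1]−=0.0423, z[0]+=0.0423
R8: Y=0.01175+0.000j on G[1,2]
I3: z[2]−=0.00371, z[1]+=0.00371
solve → V1=-0.3098-0.1991j, V2=-0.1548-0.1634j

-0.3098-0.1991j V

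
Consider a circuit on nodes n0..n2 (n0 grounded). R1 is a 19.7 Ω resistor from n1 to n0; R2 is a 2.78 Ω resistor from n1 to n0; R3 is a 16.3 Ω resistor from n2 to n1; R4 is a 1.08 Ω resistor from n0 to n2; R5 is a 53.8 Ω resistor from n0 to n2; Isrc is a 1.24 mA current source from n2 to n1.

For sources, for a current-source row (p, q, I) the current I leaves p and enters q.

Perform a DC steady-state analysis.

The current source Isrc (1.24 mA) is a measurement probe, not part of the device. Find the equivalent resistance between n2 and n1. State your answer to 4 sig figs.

R_eq = 2.878 Ω

Apply KCL at each of the 2 non-ground nodes and solve the resulting linear system.
Node n1: branches {R1, R2, R3, Isrc} → V_1 = 0.002488
Node n2: branches {R3, R4, R5, Isrc} → V_2 = -0.001081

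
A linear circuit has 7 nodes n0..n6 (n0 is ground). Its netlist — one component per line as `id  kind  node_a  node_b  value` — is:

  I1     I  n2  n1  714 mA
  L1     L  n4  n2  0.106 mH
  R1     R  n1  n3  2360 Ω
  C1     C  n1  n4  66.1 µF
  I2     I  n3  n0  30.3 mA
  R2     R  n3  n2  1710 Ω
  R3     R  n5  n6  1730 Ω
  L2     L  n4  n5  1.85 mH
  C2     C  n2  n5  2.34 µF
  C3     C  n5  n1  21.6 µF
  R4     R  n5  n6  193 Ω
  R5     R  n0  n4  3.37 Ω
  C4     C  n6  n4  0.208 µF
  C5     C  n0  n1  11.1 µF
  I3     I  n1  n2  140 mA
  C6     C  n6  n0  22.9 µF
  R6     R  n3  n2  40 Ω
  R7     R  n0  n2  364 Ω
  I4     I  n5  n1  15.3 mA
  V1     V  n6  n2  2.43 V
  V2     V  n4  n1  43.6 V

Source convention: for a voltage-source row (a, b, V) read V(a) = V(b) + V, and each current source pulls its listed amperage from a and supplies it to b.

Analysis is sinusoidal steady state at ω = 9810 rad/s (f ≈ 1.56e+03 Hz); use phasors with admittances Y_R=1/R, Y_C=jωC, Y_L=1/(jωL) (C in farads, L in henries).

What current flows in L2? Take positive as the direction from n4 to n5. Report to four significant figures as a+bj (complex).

MNA unknowns: 6 node voltages V₁..V_6 plus 2 source currents (V1, V2)
I1: z[2]−=0.714, z[1]+=0.714
L1: Y=0.000-0.9617j on G[4,2]
R1: Y=0.0004237+0.000j on G[1,3]
C1: Y=0.000+0.6484j on G[1,4]
I2: z[3]−=0.0303, z[0]+=0.0303
R2: Y=0.0005848+0.000j on G[3,2]
R3: Y=0.0005780+0.000j on G[5,6]
L2: Y=0.000-0.05510j on G[4,5]
C2: Y=0.000+0.02296j on G[2,5]
C3: Y=0.000+0.2119j on G[5,1]
R4: Y=0.005181+0.000j on G[5,6]
R5: Y=0.2967+0.000j on G[0,4]
C4: Y=0.000+0.002040j on G[6,4]
C5: Y=0.000+0.1089j on G[0,1]
I3: z[1]−=0.14, z[2]+=0.14
C6: Y=0.000+0.2246j on G[6,0]
R6: Y=0.02500+0.000j on G[3,2]
R7: Y=0.002747+0.000j on G[0,2]
I4: z[5]−=0.0153, z[1]+=0.0153
V1: row V6−V2=2.43, i_V1 at 6,2
V2: row V4−V1=43.6, i_V2 at 4,1
solve → V1=-38.17+4.859j, V2=9.591+5.070j, V3=7.648+5.067j, V4=5.431+4.859j, V5=-45.37+3.132j, V6=12.02+5.070j
aux → i_V1=0.8089-2.725j, i_V2=-1.504-30.90j

0.09515-2.799j A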